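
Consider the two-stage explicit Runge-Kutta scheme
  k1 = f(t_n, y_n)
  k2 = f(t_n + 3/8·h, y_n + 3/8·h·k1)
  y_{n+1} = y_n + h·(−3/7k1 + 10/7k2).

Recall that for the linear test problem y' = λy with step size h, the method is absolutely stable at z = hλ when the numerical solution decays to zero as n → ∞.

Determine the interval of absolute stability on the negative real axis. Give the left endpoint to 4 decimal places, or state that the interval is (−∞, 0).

(-1.8667, 0).

Test eqn y'=λy, z=hλ:
  k1=λy_n ⇒ h·k1=z·y_n;  k2=λ(1+3/8z)y_n ⇒ h·k2=z(1+3/8z)y_n
  y_{n+1}/y_n = 1 − 3/7z + 10/7z(1+3/8z) = 1 + z + 15/28z²
  Hence R(z) = 1 + z + 15/28z².

Solve |R(x)|<1 on ℝ⁻.
x=-1.61: |R|=0.7786
R=1: x+15/28x²=0 ⇒ x=−28/15=-1.8667; min R=1−1/(4·15/28)=0.5333>−1
Confirm numerically:
  x=-1.595: |R|=0.76787 <1
  x=-1.537: |R|=0.72855 <1
  x=-1.233: |R|=0.58144 <1
  x=-2.113: |R|=1.27884 >1
  x=-1.979: |R|=1.11909 >1
So |R|<1 on (-1.8667, 0).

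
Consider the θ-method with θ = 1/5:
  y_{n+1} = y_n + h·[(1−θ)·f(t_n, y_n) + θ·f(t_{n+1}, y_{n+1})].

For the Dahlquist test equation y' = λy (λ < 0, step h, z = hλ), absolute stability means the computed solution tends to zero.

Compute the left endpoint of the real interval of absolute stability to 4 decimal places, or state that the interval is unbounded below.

z* = -3.3333.

With y'=λy (z=hλ):
  y_{n+1} = y_n + z·[4/5·y_n + 1/5·y_{n+1}] ⇒ (1 − 1/5z)y_{n+1} = (1 + 4/5z)y_n
  Hence R(z) = (1 + 4/5z)/(1 − 1/5z).

Solve |R(x)|<1 on ℝ⁻.
x=-0.82: |R|=0.2955
R=−1: 1+4/5x = −1+1/5x ⇒ -3/5x=2 ⇒ x=2/(-3/5)=-3.3333
Confirm numerically:
  x=-3.205: |R|=0.95308 <1
  x=-2.722: |R|=0.76250 <1
  x=-2.343: |R|=0.59540 <1
  x=-2.072: |R|=0.46493 <1
  x=-3.563: |R|=1.08046 >1
  x=-3.408: |R|=1.02664 >1
Interval (-3.3333, 0).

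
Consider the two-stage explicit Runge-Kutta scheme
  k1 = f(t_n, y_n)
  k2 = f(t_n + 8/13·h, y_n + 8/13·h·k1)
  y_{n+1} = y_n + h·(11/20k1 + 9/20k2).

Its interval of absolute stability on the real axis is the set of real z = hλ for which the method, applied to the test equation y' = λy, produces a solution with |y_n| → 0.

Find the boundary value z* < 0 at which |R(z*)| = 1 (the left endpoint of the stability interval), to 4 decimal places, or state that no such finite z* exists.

left endpoint -3.6111.

Test eqn y'=λy, z=hλ:
  k1=λy_n ⇒ h·k1=z·y_n;  k2=λ(1+8/13z)y_n ⇒ h·k2=z(1+8/13z)y_n
  y_{n+1}/y_n = 1 + 11/20z + 9/20z(1+8/13z) = 1 + z + 18/65z²
  so R(z) = 1 + z + 18/65z².

Need |R(x)|<1, x<0.
x=-1.64: |R|=0.1048
R=1: x+18/65x²=0 ⇒ x=−65/18=-3.6111; min R=1−1/(4·18/65)=0.0972>−1
Confirm numerically:
  x=-3.497: |R|=0.88949 <1
  x=-3.263: |R|=0.68545 <1
  x=-2.093: |R|=0.12010 <1
  x=-1.964: |R|=0.10417 <1
  x=-3.789: |R|=1.18665 >1
  x=-3.759: |R|=1.15395 >1
  x=-3.692: |R|=1.08270 >1
So |R|<1 on (-3.6111, 0).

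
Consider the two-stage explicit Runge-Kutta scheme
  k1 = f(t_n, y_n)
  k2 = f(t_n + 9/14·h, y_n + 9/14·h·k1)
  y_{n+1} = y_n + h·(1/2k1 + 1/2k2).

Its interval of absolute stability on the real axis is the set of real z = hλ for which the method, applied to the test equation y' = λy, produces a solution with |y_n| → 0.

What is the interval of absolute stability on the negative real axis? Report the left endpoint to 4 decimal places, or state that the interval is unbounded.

(-3.1111, 0).

With y'=λy (z=hλ):
  k1=λy_n ⇒ h·k1=z·y_n;  k2=λ(1+9/14z)y_n ⇒ h·k2=z(1+9/14z)y_n
  y_{n+1}/y_n = 1 + 1/2z + 1/2z(1+9/14z) = 1 + z + 9/28z²
  so R(z) = 1 + z + 9/28z².

Solve |R(x)|<1 on ℝ⁻.
x=-0.41: |R|=0.6440
R=1: x+9/28x²=0 ⇒ x=−28/9=-3.1111; min R=1−1/(4·9/28)=0.2222>−1
Confirm numerically:
  x=-2.911: |R|=0.81276 <1
  x=-2.337: |R|=0.41850 <1
  x=-2.059: |R|=0.30369 <1
  x=-3.501: |R|=1.43875 >1
  x=-3.461: |R|=1.38924 >1
Stable set (-3.1111, 0).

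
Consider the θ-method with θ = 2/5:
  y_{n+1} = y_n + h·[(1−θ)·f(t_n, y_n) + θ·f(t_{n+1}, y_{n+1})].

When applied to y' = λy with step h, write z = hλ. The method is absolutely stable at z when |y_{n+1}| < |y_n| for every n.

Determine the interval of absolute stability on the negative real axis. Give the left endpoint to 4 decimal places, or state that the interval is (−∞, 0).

(-10.0000, 0).

With y'=λy (z=hλ):
  y_{n+1} = y_n + z·[3/5·y_n + 2/5·y_{n+1}] ⇒ (1 − 2/5z)y_{n+1} = (1 + 3/5z)y_n
  so R(z) = (1 + 3/5z)/(1 − 2/5z).

Boundary: |R(x)|=1, x<0.
x=-1.54: |R|=0.0470
R=−1: 1+3/5x = −1+2/5x ⇒ -1/5x=2 ⇒ x=2/(-1/5)=-10.0000
Confirm numerically:
  x=-7.732: |R|=0.88917 <1
  x=-5.678: |R|=0.73575 <1
  x=-4.655: |R|=0.62648 <1
  x=-10.527: |R|=1.02023 >1
  x=-10.333: |R|=1.01297 >1
Stable set (-10.0000, 0).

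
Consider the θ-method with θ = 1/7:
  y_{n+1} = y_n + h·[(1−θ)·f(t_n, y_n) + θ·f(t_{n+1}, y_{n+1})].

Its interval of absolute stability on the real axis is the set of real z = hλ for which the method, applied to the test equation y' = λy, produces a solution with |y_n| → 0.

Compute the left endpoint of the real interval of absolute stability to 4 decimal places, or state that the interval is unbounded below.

left endpoint -2.8000.

With y'=λy (z=hλ):
  y_{n+1} = y_n + z·[6/7·y_n + 1/7·y_{n+1}] ⇒ (1 − 1/7z)y_{n+1} = (1 + 6/7z)y_n
  Hence R(z) = (1 + 6/7z)/(1 − 1/7z).

Boundary: |R(x)|=1, x<0.
x=-0.4: |R|=0.6216
R=−1: 1+6/7x = −1+1/7x ⇒ -5/7x=2 ⇒ x=2/(-5/7)=-2.8000
Confirm numerically:
  x=-2.099: |R|=0.61479 <1
  x=-2.079: |R|=0.60293 <1
  x=-2.005: |R|=0.55858 <1
  x=-3.332: |R|=1.25745 >1
  x=-3.255: |R|=1.22184 >1
  x=-2.997: |R|=1.09853 >1
So |R|<1 on (-2.8000, 0).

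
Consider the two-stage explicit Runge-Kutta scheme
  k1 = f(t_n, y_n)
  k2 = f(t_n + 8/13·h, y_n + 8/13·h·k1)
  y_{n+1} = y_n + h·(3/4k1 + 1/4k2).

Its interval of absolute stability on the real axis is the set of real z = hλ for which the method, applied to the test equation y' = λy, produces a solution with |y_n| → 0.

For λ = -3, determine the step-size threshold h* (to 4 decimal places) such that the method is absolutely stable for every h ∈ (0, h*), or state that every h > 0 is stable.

On y'=λy, z=hλ:
  k1=λy_n ⇒ h·k1=z·y_n;  k2=λ(1+8/13z)y_n ⇒ h·k2=z(1+8/13z)y_n
  y_{n+1}/y_n = 1 + 3/4z + 1/4z(1+8/13z) = 1 + z + 2/13z²
  Hence R(z) = 1 + z + 2/13z².

Need |R(x)|<1, x<0.
x=-0.85: |R|=0.2612
R=1: x+2/13x²=0 ⇒ x=−13/2=-6.5000; min R=1−1/(4·2/13)=-0.6250>−1
Confirm numerically:
  x=-4.724: |R|=0.29074 <1
  x=-3.671: |R|=0.59773 <1
  x=-2.708: |R|=0.57981 <1
  x=-6.786: |R|=1.29858 >1
  x=-6.644: |R|=1.14719 >1
  x=-6.638: |R|=1.14093 >1
So |R|<1 on (-6.5000, 0).

(-6.5000,0); λ=-3 ⇒ h* = (13/2)/3 = 2.1667.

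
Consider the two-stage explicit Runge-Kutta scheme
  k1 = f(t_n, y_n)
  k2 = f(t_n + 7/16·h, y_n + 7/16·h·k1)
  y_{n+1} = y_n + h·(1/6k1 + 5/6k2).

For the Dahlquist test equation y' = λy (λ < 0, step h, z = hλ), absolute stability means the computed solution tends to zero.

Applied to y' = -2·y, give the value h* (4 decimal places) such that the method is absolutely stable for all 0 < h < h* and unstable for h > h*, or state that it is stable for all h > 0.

(-2.7429,0); λ=-2 ⇒ h* = (96/35)/2 = 1.3714.

On y'=λy, z=hλ:
  k1=λy_n ⇒ h·k1=z·y_n;  k2=λ(1+7/16z)y_n ⇒ h·k2=z(1+7/16z)y_n
  y_{n+1}/y_n = 1 + 1/6z + 5/6z(1+7/16z) = 1 + z + 35/96z²
  ⇒ R(z) = 1 + z + 35/96z².

Solve |R(x)|<1 on ℝ⁻.
x=-1.13: |R|=0.3355
R=1: x+35/96x²=0 ⇒ x=−96/35=-2.7429; min R=1−1/(4·35/96)=0.3143>−1
Confirm numerically:
  x=-2.719: |R|=0.97635 <1
  x=-2.630: |R|=0.89179 <1
  x=-1.942: |R|=0.43298 <1
  x=-1.677: |R|=0.34833 <1
  x=-3.271: |R|=1.62984 >1
  x=-3.172: |R|=1.49629 >1
  x=-3.009: |R|=1.29197 >1
So |R|<1 on (-2.7429, 0).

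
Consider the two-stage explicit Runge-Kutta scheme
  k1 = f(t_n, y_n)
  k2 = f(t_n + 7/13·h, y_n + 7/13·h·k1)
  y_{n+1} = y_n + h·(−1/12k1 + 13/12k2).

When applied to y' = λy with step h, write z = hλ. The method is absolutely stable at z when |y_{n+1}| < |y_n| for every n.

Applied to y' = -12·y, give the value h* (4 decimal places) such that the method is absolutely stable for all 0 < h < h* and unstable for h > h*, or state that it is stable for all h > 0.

(-1.7143,0); λ=-12 ⇒ h* = (12/7)/12 = 0.1429.

Test eqn y'=λy, z=hλ:
  k1=λy_n ⇒ h·k1=z·y_n;  k2=λ(1+7/13z)y_n ⇒ h·k2=z(1+7/13z)y_n
  y_{n+1}/y_n = 1 − 1/12z + 13/12z(1+7/13z) = 1 + z + 7/12z²
  so R(z) = 1 + z + 7/12z².

Boundary: |R(x)|=1, x<0.
x=-1.61: |R|=0.9021
R=1: x+7/12x²=0 ⇒ x=−12/7=-1.7143; min R=1−1/(4·7/12)=0.5714>−1
Confirm numerically:
  x=-1.310: |R|=0.69106 <1
  x=-1.086: |R|=0.60198 <1
  x=-1.000: |R|=0.58333 <1
  x=-0.754: |R|=0.57763 <1
  x=-1.980: |R|=1.30690 >1
  x=-1.773: |R|=1.06073 >1
So |R|<1 on (-1.7143, 0).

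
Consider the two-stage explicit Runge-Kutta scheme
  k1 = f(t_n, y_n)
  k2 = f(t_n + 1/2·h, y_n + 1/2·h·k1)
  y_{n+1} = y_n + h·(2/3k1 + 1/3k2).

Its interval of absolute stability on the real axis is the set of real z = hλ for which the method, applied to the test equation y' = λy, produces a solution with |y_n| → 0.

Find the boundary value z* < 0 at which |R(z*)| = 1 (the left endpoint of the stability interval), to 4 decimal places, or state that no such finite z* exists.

z* = -6.0000.

With y'=λy (z=hλ):
  k1=λy_n ⇒ h·k1=z·y_n;  k2=λ(1+1/2z)y_n ⇒ h·k2=z(1+1/2z)y_n
  y_{n+1}/y_n = 1 + 2/3z + 1/3z(1+1/2z) = 1 + z + 1/6z²
  ⇒ R(z) = 1 + z + 1/6z².

Find x<0 with |R(x)|<1.
x=-0.51: |R|=0.5333
R=1: x+1/6x²=0 ⇒ x=−6=-6.0000; min R=1−1/(4·1/6)=-0.5000>−1
Confirm numerically:
  x=-3.776: |R|=0.39964 <1
  x=-3.595: |R|=0.44100 <1
  x=-3.450: |R|=0.46625 <1
  x=-6.164: |R|=1.16848 >1
  x=-6.159: |R|=1.16321 >1
Stable set (-6.0000, 0).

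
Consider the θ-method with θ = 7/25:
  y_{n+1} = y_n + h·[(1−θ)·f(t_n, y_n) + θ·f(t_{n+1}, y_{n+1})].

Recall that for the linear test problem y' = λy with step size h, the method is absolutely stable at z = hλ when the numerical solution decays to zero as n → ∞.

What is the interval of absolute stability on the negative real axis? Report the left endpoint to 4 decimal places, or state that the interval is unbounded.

(-4.5455, 0).

With y'=λy (z=hλ):
  y_{n+1} = y_n + z·[18/25·y_n + 7/25·y_{n+1}] ⇒ (1 − 7/25z)y_{n+1} = (1 + 18/25z)y_n
  R(z) = (1 + 18/25z)/(1 − 7/25z).

Boundary: |R(x)|=1, x<0.
x=-1.53: |R|=0.0711
R=−1: 1+18/25x = −1+7/25x ⇒ -11/25x=2 ⇒ x=2/(-11/25)=-4.5455
Confirm numerically:
  x=-3.612: |R|=0.79580 <1
  x=-2.532: |R|=0.48160 <1
  x=-1.990: |R|=0.27793 <1
  x=-5.066: |R|=1.09470 >1
  x=-4.741: |R|=1.03697 >1
Stable set (-4.5455, 0).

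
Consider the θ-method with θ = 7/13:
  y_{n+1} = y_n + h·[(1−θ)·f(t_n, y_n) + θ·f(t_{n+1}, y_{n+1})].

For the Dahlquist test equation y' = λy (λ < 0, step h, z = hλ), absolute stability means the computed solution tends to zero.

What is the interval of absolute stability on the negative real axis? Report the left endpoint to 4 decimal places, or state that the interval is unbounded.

unbounded; (−∞, 0).

Set f=λy, z=hλ:
  y_{n+1} = y_n + z·[6/13·y_n + 7/13·y_{n+1}] ⇒ (1 − 7/13z)y_{n+1} = (1 + 6/13z)y_n
  so R(z) = (1 + 6/13z)/(1 − 7/13z).

Need |R(x)|<1, x<0.
x=-1.52: |R|=0.1641
x=-2: |R|=0.0370
x=-10: |R|=0.5663
x=-100: |R|=0.8233
θ=7/13≥1/2 ⇒ |1+6/13x|<|1−7/13x| ∀x<0 ⇒ interval (−∞,0).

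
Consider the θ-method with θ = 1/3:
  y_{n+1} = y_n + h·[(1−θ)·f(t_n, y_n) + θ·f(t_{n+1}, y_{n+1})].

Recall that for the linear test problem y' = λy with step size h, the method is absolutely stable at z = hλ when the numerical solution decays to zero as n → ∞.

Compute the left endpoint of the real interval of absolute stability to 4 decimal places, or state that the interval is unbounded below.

left endpoint -6.0000.

With y'=λy (z=hλ):
  y_{n+1} = y_n + z·[2/3·y_n + 1/3·y_{n+1}] ⇒ (1 − 1/3z)y_{n+1} = (1 + 2/3z)y_n
  Hence R(z) = (1 + 2/3z)/(1 − 1/3z).

Find x<0 with |R(x)|<1.
x=-1.7: |R|=0.0851
R=−1: 1+2/3x = −1+1/3x ⇒ -1/3x=2 ⇒ x=2/(-1/3)=-6.0000
Confirm numerically:
  x=-5.804: |R|=0.97774 <1
  x=-4.402: |R|=0.78411 <1
  x=-3.796: |R|=0.67569 <1
  x=-2.795: |R|=0.44694 <1
  x=-6.484: |R|=1.05103 >1
  x=-6.314: |R|=1.03371 >1
So |R|<1 on (-6.0000, 0).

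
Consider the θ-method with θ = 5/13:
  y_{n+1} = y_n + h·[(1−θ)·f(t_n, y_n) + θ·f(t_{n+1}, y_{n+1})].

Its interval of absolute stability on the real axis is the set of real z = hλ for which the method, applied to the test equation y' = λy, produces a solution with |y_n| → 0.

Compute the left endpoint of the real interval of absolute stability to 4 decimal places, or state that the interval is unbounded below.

On y'=λy, z=hλ:
  y_{n+1} = y_n + z·[8/13·y_n + 5/13·y_{n+1}] ⇒ (1 − 5/13z)y_{n+1} = (1 + 8/13z)y_n
  R(z) = (1 + 8/13z)/(1 − 5/13z).

Boundary: |R(x)|=1, x<0.
x=-1.78: |R|=0.0566
R=−1: 1+8/13x = −1+5/13x ⇒ -3/13x=2 ⇒ x=2/(-3/13)=-8.6667
Confirm numerically:
  x=-5.485: |R|=0.76388 <1
  x=-5.222: |R|=0.73577 <1
  x=-4.063: |R|=0.58544 <1
  x=-3.740: |R|=0.53375 <1
  x=-9.150: |R|=1.02468 >1
  x=-9.128: |R|=1.02360 >1
  x=-8.739: |R|=1.00383 >1
So |R|<1 on (-8.6667, 0).

z* = -8.6667.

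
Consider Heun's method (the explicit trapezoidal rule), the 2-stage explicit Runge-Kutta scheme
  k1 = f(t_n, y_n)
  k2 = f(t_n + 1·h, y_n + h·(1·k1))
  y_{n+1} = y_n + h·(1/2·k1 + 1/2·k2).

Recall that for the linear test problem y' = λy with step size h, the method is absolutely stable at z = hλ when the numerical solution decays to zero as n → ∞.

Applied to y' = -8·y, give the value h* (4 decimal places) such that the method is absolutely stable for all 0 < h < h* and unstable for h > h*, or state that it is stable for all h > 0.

Set f=λy, z=hλ:
  order 2, 2-stage ⇒ R(z)=1+z+z^2/2
  (e.g. R(-0.6)=0.58000, |R|=0.58000)

Find x<0 with |R(x)|<1.
x=-0.6: |R|=0.5800
|R(-1.51)|=0.6300 |R(-1.06)|=0.5018 |R(-0.67)|=0.5544
Bisect:
  x_lo=-2.3853 |R|=1.4595  x_hi=-0.2657 |R|=0.7696
  mid=-1.32547 |R|=0.55296 →hi
  mid=-1.85537 |R|=0.86583 →hi
  mid=-2.12032 |R|=1.12756 →lo
  mid=-1.98784 |R|=0.98792 →hi
  mid=-2.05408 |R|=1.05554 →lo
  mid=-2.02096 |R|=1.02118 →lo
  mid=-2.00440 |R|=1.00441 →lo
  ...
  [-2.00001,-1.99988] ⇒ x*=-2.0000
Stable set (-2.0000, 0).

(-2.0000,0); λ=-8 ⇒ h* = 0.2500.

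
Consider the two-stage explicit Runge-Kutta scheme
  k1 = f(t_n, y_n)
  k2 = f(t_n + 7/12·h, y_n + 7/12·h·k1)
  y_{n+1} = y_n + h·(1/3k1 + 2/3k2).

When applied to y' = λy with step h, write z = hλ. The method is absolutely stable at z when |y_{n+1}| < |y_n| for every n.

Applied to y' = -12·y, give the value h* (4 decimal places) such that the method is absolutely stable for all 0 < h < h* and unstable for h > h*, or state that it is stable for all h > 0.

Set f=λy, z=hλ:
  k1=λy_n ⇒ h·k1=z·y_n;  k2=λ(1+7/12z)y_n ⇒ h·k2=z(1+7/12z)y_n
  y_{n+1}/y_n = 1 + 1/3z + 2/3z(1+7/12z) = 1 + z + 7/18z²
  Hence R(z) = 1 + z + 7/18z².

Find x<0 with |R(x)|<1.
x=-1.61: |R|=0.3980
R=1: x+7/18x²=0 ⇒ x=−18/7=-2.5714; min R=1−1/(4·7/18)=0.3571>−1
Confirm numerically:
  x=-1.979: |R|=0.54406 <1
  x=-1.877: |R|=0.49311 <1
  x=-1.349: |R|=0.35870 <1
  x=-3.154: |R|=1.71456 >1
  x=-3.084: |R|=1.61474 >1
Interval (-2.5714, 0).

(-2.5714,0); λ=-12 ⇒ h* = (18/7)/12 = 0.2143.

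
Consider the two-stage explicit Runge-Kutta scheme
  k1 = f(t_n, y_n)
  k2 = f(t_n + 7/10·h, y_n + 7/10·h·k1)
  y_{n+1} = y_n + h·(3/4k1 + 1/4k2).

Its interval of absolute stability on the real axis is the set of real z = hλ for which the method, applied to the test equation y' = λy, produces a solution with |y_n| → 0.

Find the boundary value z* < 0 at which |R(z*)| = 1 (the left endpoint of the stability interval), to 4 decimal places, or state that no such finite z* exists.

z* = -5.7143.

Set f=λy, z=hλ:
  k1=λy_n ⇒ h·k1=z·y_n;  k2=λ(1+7/10z)y_n ⇒ h·k2=z(1+7/10z)y_n
  y_{n+1}/y_n = 1 + 3/4z + 1/4z(1+7/10z) = 1 + z + 7/40z²
  ⇒ R(z) = 1 + z + 7/40z².

Solve |R(x)|<1 on ℝ⁻.
x=-1.15: |R|=0.0814
R=1: x+7/40x²=0 ⇒ x=−40/7=-5.7143; min R=1−1/(4·7/40)=-0.4286>−1
Confirm numerically:
  x=-5.455: |R|=0.75248 <1
  x=-3.900: |R|=0.23825 <1
  x=-3.262: |R|=0.39989 <1
  x=-6.311: |R|=1.65903 >1
  x=-6.227: |R|=1.55872 >1
  x=-5.814: |R|=1.10145 >1
Interval (-5.7143, 0).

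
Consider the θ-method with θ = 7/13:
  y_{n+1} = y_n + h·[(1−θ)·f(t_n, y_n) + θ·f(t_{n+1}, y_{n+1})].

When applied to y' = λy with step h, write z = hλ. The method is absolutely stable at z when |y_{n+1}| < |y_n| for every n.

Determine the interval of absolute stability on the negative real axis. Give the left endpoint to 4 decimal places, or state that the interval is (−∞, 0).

Test eqn y'=λy, z=hλ:
  y_{n+1} = y_n + z·[6/13·y_n + 7/13·y_{n+1}] ⇒ (1 − 7/13z)y_{n+1} = (1 + 6/13z)y_n
  R(z) = (1 + 6/13z)/(1 − 7/13z).

Boundary: |R(x)|=1, x<0.
x=-1.1: |R|=0.3092
x=-2: |R|=0.0370
x=-10: |R|=0.5663
x=-100: |R|=0.8233
θ=7/13≥1/2 ⇒ |1+6/13x|<|1−7/13x| ∀x<0 ⇒ interval (−∞,0).

unbounded; (−∞, 0).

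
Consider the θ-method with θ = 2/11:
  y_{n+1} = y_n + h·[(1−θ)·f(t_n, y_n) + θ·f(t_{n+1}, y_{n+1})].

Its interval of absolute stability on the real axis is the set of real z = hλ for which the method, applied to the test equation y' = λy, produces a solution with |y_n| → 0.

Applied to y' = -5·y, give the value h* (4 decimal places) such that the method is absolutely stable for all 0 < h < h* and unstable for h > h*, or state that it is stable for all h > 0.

(-3.1429,0); λ=-5 ⇒ h* = (22/7)/5 = 0.6286.

On y'=λy, z=hλ:
  y_{n+1} = y_n + z·[9/11·y_n + 2/11·y_{n+1}] ⇒ (1 − 2/11z)y_{n+1} = (1 + 9/11z)y_n
  Hence R(z) = (1 + 9/11z)/(1 − 2/11z).

Solve |R(x)|<1 on ℝ⁻.
x=-0.34: |R|=0.6798
R=−1: 1+9/11x = −1+2/11x ⇒ -7/11x=2 ⇒ x=2/(-7/11)=-3.1429
Confirm numerically:
  x=-2.694: |R|=0.80827 <1
  x=-2.691: |R|=0.80692 <1
  x=-2.669: |R|=0.79698 <1
  x=-3.424: |R|=1.11026 >1
  x=-3.417: |R|=1.10760 >1
  x=-3.241: |R|=1.03930 >1
Interval (-3.1429, 0).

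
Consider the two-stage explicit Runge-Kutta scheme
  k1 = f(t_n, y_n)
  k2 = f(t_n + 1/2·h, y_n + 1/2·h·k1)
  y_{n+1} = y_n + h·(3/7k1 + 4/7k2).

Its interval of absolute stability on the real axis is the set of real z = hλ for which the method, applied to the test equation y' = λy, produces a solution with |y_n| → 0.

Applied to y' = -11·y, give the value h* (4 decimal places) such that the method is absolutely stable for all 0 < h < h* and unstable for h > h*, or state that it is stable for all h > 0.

(-3.5000,0); λ=-11 ⇒ h* = (7/2)/11 = 0.3182.

On y'=λy, z=hλ:
  k1=λy_n ⇒ h·k1=z·y_n;  k2=λ(1+1/2z)y_n ⇒ h·k2=z(1+1/2z)y_n
  y_{n+1}/y_n = 1 + 3/7z + 4/7z(1+1/2z) = 1 + z + 2/7z²
  Hence R(z) = 1 + z + 2/7z².

Boundary: |R(x)|=1, x<0.
x=-1.37: |R|=0.1663
R=1: x+2/7x²=0 ⇒ x=−7/2=-3.5000; min R=1−1/(4·2/7)=0.1250>−1
Confirm numerically:
  x=-3.287: |R|=0.79996 <1
  x=-3.051: |R|=0.60860 <1
  x=-1.859: |R|=0.12839 <1
  x=-3.868: |R|=1.40669 >1
  x=-3.791: |R|=1.31519 >1
  x=-3.631: |R|=1.13590 >1
Interval (-3.5000, 0).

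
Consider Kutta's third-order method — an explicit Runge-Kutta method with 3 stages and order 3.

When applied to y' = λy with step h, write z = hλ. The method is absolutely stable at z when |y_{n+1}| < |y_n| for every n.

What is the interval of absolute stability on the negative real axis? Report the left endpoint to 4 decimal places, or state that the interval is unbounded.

(-2.5127, 0).

With y'=λy (z=hλ):
  order 3, 3-stage ⇒ R(z)=1+z+z^2/2+z^3/6
  (e.g. R(-0.7)=0.48783, |R|=0.48783)

Solve |R(x)|<1 on ℝ⁻.
x=-0.7: |R|=0.4878
|R(-1.13)|=0.2680 |R(-1.1)|=0.2832 |R(-0.84)|=0.4140
Bisect:
  x_lo=-3.1841 |R|=2.4953  x_hi=-0.3353 |R|=0.7146
  mid=-1.75974 |R|=0.11962 →hi
  mid=-2.47194 |R|=0.93416 →hi
  mid=-2.82804 |R|=1.59882 →lo
  mid=-2.64999 |R|=1.24033 →lo
  mid=-2.56096 |R|=1.08106 →lo
  mid=-2.51645 |R|=1.00611 →lo
  mid=-2.49420 |R|=0.96976 →hi
  mid=-2.50532 |R|=0.98784 →hi
  mid=-2.51089 |R|=0.99695 →hi
  mid=-2.51367 |R|=1.00152 →lo
  ...
  [-2.51280,-2.51263] ⇒ x*=-2.5127
So |R|<1 on (-2.5127, 0).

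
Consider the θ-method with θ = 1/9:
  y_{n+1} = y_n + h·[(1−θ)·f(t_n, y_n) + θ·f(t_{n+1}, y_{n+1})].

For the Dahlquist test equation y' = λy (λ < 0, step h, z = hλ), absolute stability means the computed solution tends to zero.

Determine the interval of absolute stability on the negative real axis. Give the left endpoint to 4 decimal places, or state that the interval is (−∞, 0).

With y'=λy (z=hλ):
  y_{n+1} = y_n + z·[8/9·y_n + 1/9·y_{n+1}] ⇒ (1 − 1/9z)y_{n+1} = (1 + 8/9z)y_n
  R(z) = (1 + 8/9z)/(1 − 1/9z).

Boundary: |R(x)|=1, x<0.
x=-1.37: |R|=0.1890
R=−1: 1+8/9x = −1+1/9x ⇒ -7/9x=2 ⇒ x=2/(-7/9)=-2.5714
Confirm numerically:
  x=-2.467: |R|=0.93625 <1
  x=-2.215: |R|=0.77753 <1
  x=-1.717: |R|=0.44191 <1
  x=-1.441: |R|=0.24212 <1
  x=-3.124: |R|=1.31904 >1
  x=-3.072: |R|=1.29026 >1
  x=-2.993: |R|=1.24606 >1
Stable set (-2.5714, 0).

(-2.5714, 0).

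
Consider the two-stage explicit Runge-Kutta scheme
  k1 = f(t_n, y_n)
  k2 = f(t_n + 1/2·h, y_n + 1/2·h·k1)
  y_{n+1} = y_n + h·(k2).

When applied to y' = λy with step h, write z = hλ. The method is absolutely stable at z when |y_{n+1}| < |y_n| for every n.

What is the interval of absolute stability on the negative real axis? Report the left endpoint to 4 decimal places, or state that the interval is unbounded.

With y'=λy (z=hλ):
  k1=λy_n ⇒ h·k1=z·y_n;  k2=λ(1+1/2z)y_n ⇒ h·k2=z(1+1/2z)y_n
  y_{n+1}/y_n = 1 + z(1+1/2z) = 1 + z + 1/2z²
  R(z) = 1 + z + 1/2z².

Boundary: |R(x)|=1, x<0.
x=-0.33: |R|=0.7245
R=1: x+1/2x²=0 ⇒ x=−2=-2.0000; min R=1−1/(4·1/2)=0.5000>−1
Confirm numerically:
  x=-1.952: |R|=0.95315 <1
  x=-1.681: |R|=0.73188 <1
  x=-1.544: |R|=0.64797 <1
  x=-1.378: |R|=0.57144 <1
  x=-2.488: |R|=1.60707 >1
  x=-2.424: |R|=1.51389 >1
  x=-2.311: |R|=1.35936 >1
Stable set (-2.0000, 0).

z∈(-2.0000,0).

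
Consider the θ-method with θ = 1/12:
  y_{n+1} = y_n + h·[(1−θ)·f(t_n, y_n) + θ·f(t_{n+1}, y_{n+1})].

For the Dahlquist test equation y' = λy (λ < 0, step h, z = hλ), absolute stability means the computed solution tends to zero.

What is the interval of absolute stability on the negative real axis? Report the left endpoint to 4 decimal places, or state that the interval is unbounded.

Test eqn y'=λy, z=hλ:
  y_{n+1} = y_n + z·[11/12·y_n + 1/12·y_{n+1}] ⇒ (1 − 1/12z)y_{n+1} = (1 + 11/12z)y_n
  so R(z) = (1 + 11/12z)/(1 − 1/12z).

Need |R(x)|<1, x<0.
x=-0.47: |R|=0.5477
R=−1: 1+11/12x = −1+1/12x ⇒ -5/6x=2 ⇒ x=2/(-5/6)=-2.4000
Confirm numerically:
  x=-1.354: |R|=0.21671 <1
  x=-1.172: |R|=0.06772 <1
  x=-1.128: |R|=0.03108 <1
  x=-2.931: |R|=1.35564 >1
  x=-2.842: |R|=1.29780 >1
  x=-2.665: |R|=1.18070 >1
So |R|<1 on (-2.4000, 0).

z∈(-2.4000,0).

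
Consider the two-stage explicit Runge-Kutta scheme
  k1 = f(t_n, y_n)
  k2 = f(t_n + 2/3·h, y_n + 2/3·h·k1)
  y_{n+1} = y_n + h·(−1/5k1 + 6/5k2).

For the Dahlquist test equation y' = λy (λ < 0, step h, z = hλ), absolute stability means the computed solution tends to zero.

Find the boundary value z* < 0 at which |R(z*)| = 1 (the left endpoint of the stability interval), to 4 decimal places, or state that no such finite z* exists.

On y'=λy, z=hλ:
  k1=λy_n ⇒ h·k1=z·y_n;  k2=λ(1+2/3z)y_n ⇒ h·k2=z(1+2/3z)y_n
  y_{n+1}/y_n = 1 − 1/5z + 6/5z(1+2/3z) = 1 + z + 4/5z²
  so R(z) = 1 + z + 4/5z².

Boundary: |R(x)|=1, x<0.
x=-1.52: |R|=1.3283
R=1: x+4/5x²=0 ⇒ x=−5/4=-1.2500; min R=1−1/(4·4/5)=0.6875>−1
Confirm numerically:
  x=-0.985: |R|=0.79118 <1
  x=-0.769: |R|=0.70409 <1
  x=-0.663: |R|=0.68866 <1
  x=-1.688: |R|=1.59148 >1
  x=-1.456: |R|=1.23995 >1
So |R|<1 on (-1.2500, 0).

left endpoint -1.2500.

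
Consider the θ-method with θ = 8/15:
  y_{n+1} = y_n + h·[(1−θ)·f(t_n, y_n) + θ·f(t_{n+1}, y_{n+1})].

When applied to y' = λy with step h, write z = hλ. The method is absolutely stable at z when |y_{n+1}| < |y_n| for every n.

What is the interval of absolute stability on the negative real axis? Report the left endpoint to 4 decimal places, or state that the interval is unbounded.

On y'=λy, z=hλ:
  y_{n+1} = y_n + z·[7/15·y_n + 8/15·y_{n+1}] ⇒ (1 − 8/15z)y_{n+1} = (1 + 7/15z)y_n
  Hence R(z) = (1 + 7/15z)/(1 − 8/15z).

Find x<0 with |R(x)|<1.
x=-0.49: |R|=0.6115
x=-2: |R|=0.0323
x=-10: |R|=0.5789
x=-100: |R|=0.8405
θ=8/15≥1/2 ⇒ |1+7/15x|<|1−8/15x| ∀x<0 ⇒ stable on all of ℝ⁻.

(−∞, 0) — no finite endpoint.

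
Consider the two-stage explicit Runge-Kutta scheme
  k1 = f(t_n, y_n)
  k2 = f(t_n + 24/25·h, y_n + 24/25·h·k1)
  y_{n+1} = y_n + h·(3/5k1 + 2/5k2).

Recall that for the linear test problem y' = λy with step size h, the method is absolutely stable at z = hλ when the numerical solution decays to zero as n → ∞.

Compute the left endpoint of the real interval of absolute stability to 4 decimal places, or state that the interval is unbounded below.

left endpoint -2.6042.

Test eqn y'=λy, z=hλ:
  k1=λy_n ⇒ h·k1=z·y_n;  k2=λ(1+24/25z)y_n ⇒ h·k2=z(1+24/25z)y_n
  y_{n+1}/y_n = 1 + 3/5z + 2/5z(1+24/25z) = 1 + z + 48/125z²
  ⇒ R(z) = 1 + z + 48/125z².

Solve |R(x)|<1 on ℝ⁻.
x=-1.63: |R|=0.3902
R=1: x+48/125x²=0 ⇒ x=−125/48=-2.6042; min R=1−1/(4·48/125)=0.3490>−1
Confirm numerically:
  x=-2.330: |R|=0.75470 <1
  x=-1.857: |R|=0.46720 <1
  x=-1.778: |R|=0.43593 <1
  x=-1.273: |R|=0.34928 <1
  x=-2.922: |R|=1.35662 >1
  x=-2.807: |R|=1.21863 >1
  x=-2.657: |R|=1.05391 >1
Interval (-2.6042, 0).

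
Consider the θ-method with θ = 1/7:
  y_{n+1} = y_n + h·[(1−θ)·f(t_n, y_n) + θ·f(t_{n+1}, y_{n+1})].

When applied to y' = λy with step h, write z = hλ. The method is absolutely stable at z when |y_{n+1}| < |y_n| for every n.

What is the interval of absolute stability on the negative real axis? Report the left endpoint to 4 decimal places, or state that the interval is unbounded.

(-2.8000, 0).

On y'=λy, z=hλ:
  y_{n+1} = y_n + z·[6/7·y_n + 1/7·y_{n+1}] ⇒ (1 − 1/7z)y_{n+1} = (1 + 6/7z)y_n
  Hence R(z) = (1 + 6/7z)/(1 − 1/7z).

Boundary: |R(x)|=1, x<0.
x=-1.62: |R|=0.3155
R=−1: 1+6/7x = −1+1/7x ⇒ -5/7x=2 ⇒ x=2/(-5/7)=-2.8000
Confirm numerically:
  x=-2.728: |R|=0.96299 <1
  x=-2.684: |R|=0.94011 <1
  x=-1.813: |R|=0.44003 <1
  x=-3.158: |R|=1.17622 >1
  x=-2.980: |R|=1.09018 >1
Interval (-2.8000, 0).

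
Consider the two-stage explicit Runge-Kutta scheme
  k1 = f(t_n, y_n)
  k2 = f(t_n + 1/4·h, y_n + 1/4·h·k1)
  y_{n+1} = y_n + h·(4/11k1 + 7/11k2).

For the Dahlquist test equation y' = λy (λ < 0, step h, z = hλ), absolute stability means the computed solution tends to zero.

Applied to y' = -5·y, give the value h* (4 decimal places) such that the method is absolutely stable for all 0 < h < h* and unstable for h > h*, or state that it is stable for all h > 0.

(-6.2857,0); λ=-5 ⇒ h* = (44/7)/5 = 1.2571.

Test eqn y'=λy, z=hλ:
  k1=λy_n ⇒ h·k1=z·y_n;  k2=λ(1+1/4z)y_n ⇒ h·k2=z(1+1/4z)y_n
  y_{n+1}/y_n = 1 + 4/11z + 7/11z(1+1/4z) = 1 + z + 7/44z²
  R(z) = 1 + z + 7/44z².

Solve |R(x)|<1 on ℝ⁻.
x=-1.5: |R|=0.1420
R=1: x+7/44x²=0 ⇒ x=−44/7=-6.2857; min R=1−1/(4·7/44)=-0.5714>−1
Confirm numerically:
  x=-6.256: |R|=0.97043 <1
  x=-5.821: |R|=0.56964 <1
  x=-3.051: |R|=0.57009 <1
  x=-2.629: |R|=0.52942 <1
  x=-6.710: |R|=1.45292 >1
  x=-6.596: |R|=1.32560 >1
Interval (-6.2857, 0).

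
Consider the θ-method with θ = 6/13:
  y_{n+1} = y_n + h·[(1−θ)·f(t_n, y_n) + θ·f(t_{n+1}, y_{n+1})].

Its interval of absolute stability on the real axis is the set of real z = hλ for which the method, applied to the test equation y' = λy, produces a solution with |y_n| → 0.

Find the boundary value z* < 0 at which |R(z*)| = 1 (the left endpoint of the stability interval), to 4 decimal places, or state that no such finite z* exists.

Set f=λy, z=hλ:
  y_{n+1} = y_n + z·[7/13·y_n + 6/13·y_{n+1}] ⇒ (1 − 6/13z)y_{n+1} = (1 + 7/13z)y_n
  Hence R(z) = (1 + 7/13z)/(1 − 6/13z).

Need |R(x)|<1, x<0.
x=-0.35: |R|=0.6987
R=−1: 1+7/13x = −1+6/13x ⇒ -1/13x=2 ⇒ x=2/(-1/13)=-26.0000
Confirm numerically:
  x=-25.815: |R|=0.99890 <1
  x=-25.043: |R|=0.99414 <1
  x=-11.514: |R|=0.82352 <1
  x=-26.261: |R|=1.00153 >1
  x=-26.167: |R|=1.00098 >1
Stable set (-26.0000, 0).

left endpoint -26.0000.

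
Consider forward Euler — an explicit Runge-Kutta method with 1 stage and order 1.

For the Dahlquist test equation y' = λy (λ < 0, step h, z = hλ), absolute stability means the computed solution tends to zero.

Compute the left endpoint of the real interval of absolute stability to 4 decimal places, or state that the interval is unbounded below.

z* = -2.0000.

Test eqn y'=λy, z=hλ:
  order 1, 1-stage ⇒ R(z)=1+z
  (e.g. R(-1.57)=-0.57000, |R|=0.57000)

Solve |R(x)|<1 on ℝ⁻.
x=-1.57: |R|=0.5700
|R(-2.04)|=1.0400 |R(-1.53)|=0.5300 |R(-0.97)|=0.0300
Bisect:
  x_lo=-2.7511 |R|=1.7511  x_hi=-0.1014 |R|=0.8986
  mid=-1.42628 |R|=0.42628 →hi
  mid=-2.08870 |R|=1.08870 →lo
  mid=-1.75749 |R|=0.75749 →hi
  mid=-1.92309 |R|=0.92309 →hi
  mid=-2.00589 |R|=1.00589 →lo
  mid=-1.96449 |R|=0.96449 →hi
  mid=-1.98519 |R|=0.98519 →hi
  mid=-1.99554 |R|=0.99554 →hi
  ...
  [-2.00007,-1.99991] ⇒ x*=-2.0000
So |R|<1 on (-2.0000, 0).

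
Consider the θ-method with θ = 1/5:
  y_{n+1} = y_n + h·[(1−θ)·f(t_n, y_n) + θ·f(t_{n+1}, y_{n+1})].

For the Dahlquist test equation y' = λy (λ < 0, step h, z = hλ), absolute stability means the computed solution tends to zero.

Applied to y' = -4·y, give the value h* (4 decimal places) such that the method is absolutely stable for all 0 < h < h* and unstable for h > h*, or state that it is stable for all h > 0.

With y'=λy (z=hλ):
  y_{n+1} = y_n + z·[4/5·y_n + 1/5·y_{n+1}] ⇒ (1 − 1/5z)y_{n+1} = (1 + 4/5z)y_n
  so R(z) = (1 + 4/5z)/(1 − 1/5z).

Solve |R(x)|<1 on ℝ⁻.
x=-1.16: |R|=0.0584
R=−1: 1+4/5x = −1+1/5x ⇒ -3/5x=2 ⇒ x=2/(-3/5)=-3.3333
Confirm numerically:
  x=-3.199: |R|=0.95085 <1
  x=-3.140: |R|=0.92875 <1
  x=-1.715: |R|=0.27699 <1
  x=-1.364: |R|=0.07165 <1
  x=-3.619: |R|=1.09943 >1
  x=-3.611: |R|=1.09674 >1
Interval (-3.3333, 0).

(-3.3333,0); λ=-4 ⇒ h* = (10/3)/4 = 0.8333.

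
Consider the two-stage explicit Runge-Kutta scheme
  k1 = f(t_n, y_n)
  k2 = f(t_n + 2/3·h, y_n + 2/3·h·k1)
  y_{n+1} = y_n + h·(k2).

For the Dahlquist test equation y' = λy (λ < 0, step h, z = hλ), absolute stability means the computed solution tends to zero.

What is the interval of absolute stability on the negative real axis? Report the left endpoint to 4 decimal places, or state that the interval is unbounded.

Test eqn y'=λy, z=hλ:
  k1=λy_n ⇒ h·k1=z·y_n;  k2=λ(1+2/3z)y_n ⇒ h·k2=z(1+2/3z)y_n
  y_{n+1}/y_n = 1 + z(1+2/3z) = 1 + z + 2/3z²
  so R(z) = 1 + z + 2/3z².

Solve |R(x)|<1 on ℝ⁻.
x=-1.42: |R|=0.9243
R=1: x+2/3x²=0 ⇒ x=−3/2=-1.5000; min R=1−1/(4·2/3)=0.6250>−1
Confirm numerically:
  x=-0.650: |R|=0.63167 <1
  x=-0.631: |R|=0.63444 <1
  x=-0.609: |R|=0.63825 <1
  x=-2.005: |R|=1.67502 >1
  x=-1.746: |R|=1.28634 >1
Interval (-1.5000, 0).

(-1.5000, 0).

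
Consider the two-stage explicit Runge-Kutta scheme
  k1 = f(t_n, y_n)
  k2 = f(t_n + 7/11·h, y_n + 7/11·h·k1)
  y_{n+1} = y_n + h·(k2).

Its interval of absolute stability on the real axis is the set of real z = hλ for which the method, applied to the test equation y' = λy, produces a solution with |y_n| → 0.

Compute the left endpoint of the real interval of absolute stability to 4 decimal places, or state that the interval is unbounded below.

left endpoint -1.5714.

Test eqn y'=λy, z=hλ:
  k1=λy_n ⇒ h·k1=z·y_n;  k2=λ(1+7/11z)y_n ⇒ h·k2=z(1+7/11z)y_n
  y_{n+1}/y_n = 1 + z(1+7/11z) = 1 + z + 7/11z²
  Hence R(z) = 1 + z + 7/11z².

Need |R(x)|<1, x<0.
x=-0.35: |R|=0.7280
R=1: x+7/11x²=0 ⇒ x=−11/7=-1.5714; min R=1−1/(4·7/11)=0.6071>−1
Confirm numerically:
  x=-1.487: |R|=0.92011 <1
  x=-1.001: |R|=0.63664 <1
  x=-0.838: |R|=0.60888 <1
  x=-0.629: |R|=0.62277 <1
  x=-1.965: |R|=1.49214 >1
  x=-1.880: |R|=1.36916 >1
  x=-1.758: |R|=1.20872 >1
Interval (-1.5714, 0).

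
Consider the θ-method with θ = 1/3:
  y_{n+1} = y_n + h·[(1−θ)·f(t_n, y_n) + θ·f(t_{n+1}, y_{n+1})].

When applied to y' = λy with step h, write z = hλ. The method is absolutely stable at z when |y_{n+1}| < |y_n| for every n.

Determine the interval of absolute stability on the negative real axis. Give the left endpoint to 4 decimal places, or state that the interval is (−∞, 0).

z∈(-6.0000,0).

Set f=λy, z=hλ:
  y_{n+1} = y_n + z·[2/3·y_n + 1/3·y_{n+1}] ⇒ (1 − 1/3z)y_{n+1} = (1 + 2/3z)y_n
  R(z) = (1 + 2/3z)/(1 − 1/3z).

Boundary: |R(x)|=1, x<0.
x=-1.64: |R|=0.0603
R=−1: 1+2/3x = −1+1/3x ⇒ -1/3x=2 ⇒ x=2/(-1/3)=-6.0000
Confirm numerically:
  x=-5.162: |R|=0.89733 <1
  x=-5.094: |R|=0.88807 <1
  x=-4.833: |R|=0.85101 <1
  x=-3.477: |R|=0.61047 <1
  x=-6.498: |R|=1.05243 >1
  x=-6.297: |R|=1.03195 >1
  x=-6.270: |R|=1.02913 >1
Stable set (-6.0000, 0).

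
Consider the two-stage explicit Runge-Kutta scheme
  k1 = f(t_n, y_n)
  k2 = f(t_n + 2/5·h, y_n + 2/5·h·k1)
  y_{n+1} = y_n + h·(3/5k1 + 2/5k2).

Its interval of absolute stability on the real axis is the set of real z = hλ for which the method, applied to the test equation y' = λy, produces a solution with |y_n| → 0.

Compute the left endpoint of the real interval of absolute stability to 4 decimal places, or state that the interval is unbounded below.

Set f=λy, z=hλ:
  k1=λy_n ⇒ h·k1=z·y_n;  k2=λ(1+2/5z)y_n ⇒ h·k2=z(1+2/5z)y_n
  y_{n+1}/y_n = 1 + 3/5z + 2/5z(1+2/5z) = 1 + z + 4/25z²
  R(z) = 1 + z + 4/25z².

Find x<0 with |R(x)|<1.
x=-0.33: |R|=0.6874
R=1: x+4/25x²=0 ⇒ x=−25/4=-6.2500; min R=1−1/(4·4/25)=-0.5625>−1
Confirm numerically:
  x=-4.011: |R|=0.43690 <1
  x=-3.484: |R|=0.54188 <1
  x=-2.844: |R|=0.54987 <1
  x=-6.705: |R|=1.48812 >1
  x=-6.503: |R|=1.26324 >1
  x=-6.488: |R|=1.24706 >1
So |R|<1 on (-6.2500, 0).

z* = -6.2500.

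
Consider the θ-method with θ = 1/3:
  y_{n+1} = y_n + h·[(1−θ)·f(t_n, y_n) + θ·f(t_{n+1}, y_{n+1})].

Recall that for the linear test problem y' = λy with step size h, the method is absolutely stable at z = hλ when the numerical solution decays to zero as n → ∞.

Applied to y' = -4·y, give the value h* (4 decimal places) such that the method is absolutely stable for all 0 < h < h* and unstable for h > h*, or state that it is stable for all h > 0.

(-6.0000,0); λ=-4 ⇒ h* = (6)/4 = 1.5000.

With y'=λy (z=hλ):
  y_{n+1} = y_n + z·[2/3·y_n + 1/3·y_{n+1}] ⇒ (1 − 1/3z)y_{n+1} = (1 + 2/3z)y_n
  R(z) = (1 + 2/3z)/(1 − 1/3z).

Solve |R(x)|<1 on ℝ⁻.
x=-0.36: |R|=0.6786
R=−1: 1+2/3x = −1+1/3x ⇒ -1/3x=2 ⇒ x=2/(-1/3)=-6.0000
Confirm numerically:
  x=-4.285: |R|=0.76458 <1
  x=-3.925: |R|=0.70036 <1
  x=-2.431: |R|=0.34285 <1
  x=-6.528: |R|=1.05542 >1
  x=-6.509: |R|=1.05353 >1
  x=-6.199: |R|=1.02163 >1
So |R|<1 on (-6.0000, 0).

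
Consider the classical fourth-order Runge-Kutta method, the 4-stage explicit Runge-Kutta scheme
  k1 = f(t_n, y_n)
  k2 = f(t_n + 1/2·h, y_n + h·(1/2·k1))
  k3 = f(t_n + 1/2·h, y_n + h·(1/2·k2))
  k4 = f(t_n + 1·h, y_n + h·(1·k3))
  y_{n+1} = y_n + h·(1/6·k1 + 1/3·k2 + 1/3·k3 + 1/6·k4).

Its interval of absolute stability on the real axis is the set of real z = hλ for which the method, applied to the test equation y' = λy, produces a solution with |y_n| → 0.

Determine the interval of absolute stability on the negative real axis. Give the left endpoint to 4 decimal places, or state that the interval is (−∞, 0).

(-2.7853, 0).

Set f=λy, z=hλ:
  order 4, 4-stage ⇒ R(z)=1+z+z^2/2+z^3/6+z^4/24
  (e.g. R(-1.68)=0.27284, |R|=0.27284)

Need |R(x)|<1, x<0.
x=-1.68: |R|=0.2728
|R(-3.15)|=1.7043 |R(-2.64)|=0.8021 |R(-0.88)|=0.4186
Bisect:
  x_lo=-3.2928 |R|=2.0763  x_hi=-0.2407 |R|=0.7861
  mid=-1.76671 |R|=0.28079 →hi
  mid=-2.52973 |R|=0.67827 →hi
  mid=-2.91124 |R|=1.20710 →lo
  mid=-2.72048 |R|=0.90660 →hi
  mid=-2.81586 |R|=1.04707 →lo
  mid=-2.76817 |R|=0.97449 →hi
  mid=-2.79202 |R|=1.01018 →lo
  mid=-2.78010 |R|=0.99219 →hi
  ...
  [-2.78531,-2.78512] ⇒ x*=-2.7853
So |R|<1 on (-2.7853, 0).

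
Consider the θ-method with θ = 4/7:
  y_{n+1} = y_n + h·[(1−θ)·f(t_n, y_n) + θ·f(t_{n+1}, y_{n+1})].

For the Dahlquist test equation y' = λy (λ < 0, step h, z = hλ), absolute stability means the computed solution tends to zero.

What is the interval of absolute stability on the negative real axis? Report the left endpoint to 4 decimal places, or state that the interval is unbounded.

interval (−∞, 0).

On y'=λy, z=hλ:
  y_{n+1} = y_n + z·[3/7·y_n + 4/7·y_{n+1}] ⇒ (1 − 4/7z)y_{n+1} = (1 + 3/7z)y_n
  ⇒ R(z) = (1 + 3/7z)/(1 − 4/7z).

Find x<0 with |R(x)|<1.
x=-0.57: |R|=0.5700
x=-2: |R|=0.0667
x=-10: |R|=0.4894
x=-100: |R|=0.7199
θ=4/7≥1/2 ⇒ |1+3/7x|<|1−4/7x| ∀x<0 ⇒ stable on all of ℝ⁻.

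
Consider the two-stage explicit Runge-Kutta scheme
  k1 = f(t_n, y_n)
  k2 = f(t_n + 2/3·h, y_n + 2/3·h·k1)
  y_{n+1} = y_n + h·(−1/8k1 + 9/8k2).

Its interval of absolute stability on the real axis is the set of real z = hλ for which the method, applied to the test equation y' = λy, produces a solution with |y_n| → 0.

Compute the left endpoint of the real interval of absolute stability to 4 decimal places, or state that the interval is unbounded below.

On y'=λy, z=hλ:
  k1=λy_n ⇒ h·k1=z·y_n;  k2=λ(1+2/3z)y_n ⇒ h·k2=z(1+2/3z)y_n
  y_{n+1}/y_n = 1 − 1/8z + 9/8z(1+2/3z) = 1 + z + 3/4z²
  ⇒ R(z) = 1 + z + 3/4z².

Boundary: |R(x)|=1, x<0.
x=-1.68: |R|=1.4368
R=1: x+3/4x²=0 ⇒ x=−4/3=-1.3333; min R=1−1/(4·3/4)=0.6667>−1
Confirm numerically:
  x=-1.003: |R|=0.75151 <1
  x=-0.634: |R|=0.66747 <1
  x=-0.541: |R|=0.67851 <1
  x=-1.656: |R|=1.40075 >1
  x=-1.401: |R|=1.07110 >1
  x=-1.390: |R|=1.05907 >1
Interval (-1.3333, 0).

z* = -1.3333.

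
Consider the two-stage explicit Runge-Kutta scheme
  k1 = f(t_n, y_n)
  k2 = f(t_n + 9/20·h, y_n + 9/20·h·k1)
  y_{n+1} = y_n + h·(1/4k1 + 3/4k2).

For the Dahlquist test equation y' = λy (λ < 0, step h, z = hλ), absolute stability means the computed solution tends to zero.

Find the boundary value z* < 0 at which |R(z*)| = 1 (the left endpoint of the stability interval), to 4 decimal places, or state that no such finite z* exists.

With y'=λy (z=hλ):
  k1=λy_n ⇒ h·k1=z·y_n;  k2=λ(1+9/20z)y_n ⇒ h·k2=z(1+9/20z)y_n
  y_{n+1}/y_n = 1 + 1/4z + 3/4z(1+9/20z) = 1 + z + 27/80z²
  so R(z) = 1 + z + 27/80z².

Boundary: |R(x)|=1, x<0.
x=-0.57: |R|=0.5397
R=1: x+27/80x²=0 ⇒ x=−80/27=-2.9630; min R=1−1/(4·27/80)=0.2593>−1
Confirm numerically:
  x=-2.255: |R|=0.46120 <1
  x=-2.103: |R|=0.38963 <1
  x=-1.755: |R|=0.28451 <1
  x=-1.340: |R|=0.26602 <1
  x=-3.154: |R|=1.20335 >1
  x=-3.002: |R|=1.03955 >1
Stable set (-2.9630, 0).

left endpoint -2.9630.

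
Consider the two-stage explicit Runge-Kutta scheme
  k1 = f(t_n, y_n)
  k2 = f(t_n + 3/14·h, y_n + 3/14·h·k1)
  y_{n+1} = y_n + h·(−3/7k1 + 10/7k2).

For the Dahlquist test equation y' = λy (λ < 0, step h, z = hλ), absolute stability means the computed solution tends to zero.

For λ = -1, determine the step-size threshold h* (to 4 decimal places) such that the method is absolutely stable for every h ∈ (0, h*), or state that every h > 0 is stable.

Test eqn y'=λy, z=hλ:
  k1=λy_n ⇒ h·k1=z·y_n;  k2=λ(1+3/14z)y_n ⇒ h·k2=z(1+3/14z)y_n
  y_{n+1}/y_n = 1 − 3/7z + 10/7z(1+3/14z) = 1 + z + 15/49z²
  so R(z) = 1 + z + 15/49z².

Find x<0 with |R(x)|<1.
x=-1.51: |R|=0.1880
R=1: x+15/49x²=0 ⇒ x=−49/15=-3.2667; min R=1−1/(4·15/49)=0.1833>−1
Confirm numerically:
  x=-3.100: |R|=0.84184 <1
  x=-2.982: |R|=0.74014 <1
  x=-2.475: |R|=0.40019 <1
  x=-2.244: |R|=0.29749 <1
  x=-3.781: |R|=1.59531 >1
  x=-3.436: |R|=1.17811 >1
Stable set (-3.2667, 0).

(-3.2667,0); λ=-1 ⇒ h* = (49/15)/1 = 3.2667.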